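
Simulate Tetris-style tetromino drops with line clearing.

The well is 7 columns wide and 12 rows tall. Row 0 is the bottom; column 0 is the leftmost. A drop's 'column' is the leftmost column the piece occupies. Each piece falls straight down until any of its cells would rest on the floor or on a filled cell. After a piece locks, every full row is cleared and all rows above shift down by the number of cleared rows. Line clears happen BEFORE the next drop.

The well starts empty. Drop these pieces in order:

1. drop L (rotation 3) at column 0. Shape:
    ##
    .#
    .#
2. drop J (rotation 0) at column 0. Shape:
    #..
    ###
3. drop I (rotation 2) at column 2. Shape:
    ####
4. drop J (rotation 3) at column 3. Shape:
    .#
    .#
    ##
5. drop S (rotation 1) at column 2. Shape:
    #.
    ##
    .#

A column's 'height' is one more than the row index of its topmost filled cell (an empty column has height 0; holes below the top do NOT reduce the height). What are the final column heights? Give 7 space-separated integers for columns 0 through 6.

Drop 1: L rot3 at col 0 lands with bottom-row=0; cleared 0 line(s) (total 0); column heights now [3 3 0 0 0 0 0], max=3
Drop 2: J rot0 at col 0 lands with bottom-row=3; cleared 0 line(s) (total 0); column heights now [5 4 4 0 0 0 0], max=5
Drop 3: I rot2 at col 2 lands with bottom-row=4; cleared 0 line(s) (total 0); column heights now [5 4 5 5 5 5 0], max=5
Drop 4: J rot3 at col 3 lands with bottom-row=5; cleared 0 line(s) (total 0); column heights now [5 4 5 6 8 5 0], max=8
Drop 5: S rot1 at col 2 lands with bottom-row=6; cleared 0 line(s) (total 0); column heights now [5 4 9 8 8 5 0], max=9

Answer: 5 4 9 8 8 5 0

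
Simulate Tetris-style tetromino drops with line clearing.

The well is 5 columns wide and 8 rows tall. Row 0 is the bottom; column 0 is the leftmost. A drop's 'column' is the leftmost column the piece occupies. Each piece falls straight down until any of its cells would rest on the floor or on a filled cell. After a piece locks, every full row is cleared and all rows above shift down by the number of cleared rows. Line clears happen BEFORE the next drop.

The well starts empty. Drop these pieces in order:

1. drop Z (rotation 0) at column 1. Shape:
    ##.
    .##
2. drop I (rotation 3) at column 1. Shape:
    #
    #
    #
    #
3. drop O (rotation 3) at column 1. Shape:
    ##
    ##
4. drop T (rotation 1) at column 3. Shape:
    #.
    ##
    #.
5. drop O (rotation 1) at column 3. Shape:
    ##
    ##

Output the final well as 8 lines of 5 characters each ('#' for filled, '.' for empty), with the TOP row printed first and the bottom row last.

Answer: .##..
.##..
.#.##
.#.##
.#.#.
.#.##
.###.
..##.

Derivation:
Drop 1: Z rot0 at col 1 lands with bottom-row=0; cleared 0 line(s) (total 0); column heights now [0 2 2 1 0], max=2
Drop 2: I rot3 at col 1 lands with bottom-row=2; cleared 0 line(s) (total 0); column heights now [0 6 2 1 0], max=6
Drop 3: O rot3 at col 1 lands with bottom-row=6; cleared 0 line(s) (total 0); column heights now [0 8 8 1 0], max=8
Drop 4: T rot1 at col 3 lands with bottom-row=1; cleared 0 line(s) (total 0); column heights now [0 8 8 4 3], max=8
Drop 5: O rot1 at col 3 lands with bottom-row=4; cleared 0 line(s) (total 0); column heights now [0 8 8 6 6], max=8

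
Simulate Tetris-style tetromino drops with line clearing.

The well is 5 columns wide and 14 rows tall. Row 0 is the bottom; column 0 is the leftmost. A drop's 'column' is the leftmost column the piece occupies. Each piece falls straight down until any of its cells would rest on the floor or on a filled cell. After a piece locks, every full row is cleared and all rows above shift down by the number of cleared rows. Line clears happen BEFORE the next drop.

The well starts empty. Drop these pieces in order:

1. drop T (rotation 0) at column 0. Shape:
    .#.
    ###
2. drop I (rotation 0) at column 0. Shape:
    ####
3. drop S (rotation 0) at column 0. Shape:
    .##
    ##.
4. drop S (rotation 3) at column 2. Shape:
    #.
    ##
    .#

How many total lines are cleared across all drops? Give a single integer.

Answer: 0

Derivation:
Drop 1: T rot0 at col 0 lands with bottom-row=0; cleared 0 line(s) (total 0); column heights now [1 2 1 0 0], max=2
Drop 2: I rot0 at col 0 lands with bottom-row=2; cleared 0 line(s) (total 0); column heights now [3 3 3 3 0], max=3
Drop 3: S rot0 at col 0 lands with bottom-row=3; cleared 0 line(s) (total 0); column heights now [4 5 5 3 0], max=5
Drop 4: S rot3 at col 2 lands with bottom-row=4; cleared 0 line(s) (total 0); column heights now [4 5 7 6 0], max=7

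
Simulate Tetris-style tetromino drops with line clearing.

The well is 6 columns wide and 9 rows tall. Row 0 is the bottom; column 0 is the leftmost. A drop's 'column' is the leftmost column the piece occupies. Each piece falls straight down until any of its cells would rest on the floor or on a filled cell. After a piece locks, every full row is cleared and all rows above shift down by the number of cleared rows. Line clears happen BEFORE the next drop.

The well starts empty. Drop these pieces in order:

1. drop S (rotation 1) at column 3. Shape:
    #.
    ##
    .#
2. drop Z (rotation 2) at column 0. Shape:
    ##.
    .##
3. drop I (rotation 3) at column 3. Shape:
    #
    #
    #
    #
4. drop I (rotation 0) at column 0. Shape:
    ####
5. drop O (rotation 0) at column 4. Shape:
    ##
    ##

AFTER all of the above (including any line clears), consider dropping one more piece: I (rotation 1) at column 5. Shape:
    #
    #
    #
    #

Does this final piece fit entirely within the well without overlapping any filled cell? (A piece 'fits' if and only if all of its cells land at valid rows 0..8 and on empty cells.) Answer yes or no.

Answer: yes

Derivation:
Drop 1: S rot1 at col 3 lands with bottom-row=0; cleared 0 line(s) (total 0); column heights now [0 0 0 3 2 0], max=3
Drop 2: Z rot2 at col 0 lands with bottom-row=0; cleared 0 line(s) (total 0); column heights now [2 2 1 3 2 0], max=3
Drop 3: I rot3 at col 3 lands with bottom-row=3; cleared 0 line(s) (total 0); column heights now [2 2 1 7 2 0], max=7
Drop 4: I rot0 at col 0 lands with bottom-row=7; cleared 0 line(s) (total 0); column heights now [8 8 8 8 2 0], max=8
Drop 5: O rot0 at col 4 lands with bottom-row=2; cleared 0 line(s) (total 0); column heights now [8 8 8 8 4 4], max=8
Test piece I rot1 at col 5 (width 1): heights before test = [8 8 8 8 4 4]; fits = True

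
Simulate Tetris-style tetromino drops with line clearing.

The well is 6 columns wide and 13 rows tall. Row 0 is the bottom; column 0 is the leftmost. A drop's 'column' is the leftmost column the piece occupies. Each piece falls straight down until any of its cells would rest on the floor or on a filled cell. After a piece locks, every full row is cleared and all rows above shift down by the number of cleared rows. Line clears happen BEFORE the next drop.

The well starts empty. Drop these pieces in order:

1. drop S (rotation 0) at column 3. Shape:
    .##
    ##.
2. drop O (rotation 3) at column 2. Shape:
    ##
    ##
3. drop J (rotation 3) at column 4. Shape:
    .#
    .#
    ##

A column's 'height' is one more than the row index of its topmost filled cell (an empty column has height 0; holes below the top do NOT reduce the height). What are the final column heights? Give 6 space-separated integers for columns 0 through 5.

Drop 1: S rot0 at col 3 lands with bottom-row=0; cleared 0 line(s) (total 0); column heights now [0 0 0 1 2 2], max=2
Drop 2: O rot3 at col 2 lands with bottom-row=1; cleared 0 line(s) (total 0); column heights now [0 0 3 3 2 2], max=3
Drop 3: J rot3 at col 4 lands with bottom-row=2; cleared 0 line(s) (total 0); column heights now [0 0 3 3 3 5], max=5

Answer: 0 0 3 3 3 5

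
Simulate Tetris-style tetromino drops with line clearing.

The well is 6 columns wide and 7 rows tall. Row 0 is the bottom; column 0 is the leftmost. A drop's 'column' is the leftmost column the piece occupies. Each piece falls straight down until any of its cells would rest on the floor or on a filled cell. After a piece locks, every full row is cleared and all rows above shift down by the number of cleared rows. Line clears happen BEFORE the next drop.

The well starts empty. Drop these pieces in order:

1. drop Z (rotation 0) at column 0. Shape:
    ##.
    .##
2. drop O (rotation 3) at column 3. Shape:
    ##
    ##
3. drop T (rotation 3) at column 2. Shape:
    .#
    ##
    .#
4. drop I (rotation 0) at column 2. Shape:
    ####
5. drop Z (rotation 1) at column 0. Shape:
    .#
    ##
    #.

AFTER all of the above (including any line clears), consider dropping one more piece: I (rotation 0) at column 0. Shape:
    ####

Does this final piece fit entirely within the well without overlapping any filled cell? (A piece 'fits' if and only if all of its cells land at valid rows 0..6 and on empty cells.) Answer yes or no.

Answer: yes

Derivation:
Drop 1: Z rot0 at col 0 lands with bottom-row=0; cleared 0 line(s) (total 0); column heights now [2 2 1 0 0 0], max=2
Drop 2: O rot3 at col 3 lands with bottom-row=0; cleared 0 line(s) (total 0); column heights now [2 2 1 2 2 0], max=2
Drop 3: T rot3 at col 2 lands with bottom-row=2; cleared 0 line(s) (total 0); column heights now [2 2 4 5 2 0], max=5
Drop 4: I rot0 at col 2 lands with bottom-row=5; cleared 0 line(s) (total 0); column heights now [2 2 6 6 6 6], max=6
Drop 5: Z rot1 at col 0 lands with bottom-row=2; cleared 0 line(s) (total 0); column heights now [4 5 6 6 6 6], max=6
Test piece I rot0 at col 0 (width 4): heights before test = [4 5 6 6 6 6]; fits = True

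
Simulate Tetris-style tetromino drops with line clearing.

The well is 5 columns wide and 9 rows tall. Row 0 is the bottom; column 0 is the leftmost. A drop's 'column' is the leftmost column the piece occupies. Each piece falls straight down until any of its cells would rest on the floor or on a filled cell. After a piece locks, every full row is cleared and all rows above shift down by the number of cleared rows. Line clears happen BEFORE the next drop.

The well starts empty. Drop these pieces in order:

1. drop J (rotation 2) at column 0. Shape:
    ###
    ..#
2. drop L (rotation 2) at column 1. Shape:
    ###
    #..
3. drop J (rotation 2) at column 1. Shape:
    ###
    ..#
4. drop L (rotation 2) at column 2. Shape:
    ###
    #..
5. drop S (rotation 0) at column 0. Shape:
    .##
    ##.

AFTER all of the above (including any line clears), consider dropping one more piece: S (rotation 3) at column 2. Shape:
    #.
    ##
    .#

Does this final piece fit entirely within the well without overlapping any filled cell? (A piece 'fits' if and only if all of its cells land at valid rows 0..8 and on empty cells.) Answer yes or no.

Answer: no

Derivation:
Drop 1: J rot2 at col 0 lands with bottom-row=0; cleared 0 line(s) (total 0); column heights now [2 2 2 0 0], max=2
Drop 2: L rot2 at col 1 lands with bottom-row=2; cleared 0 line(s) (total 0); column heights now [2 4 4 4 0], max=4
Drop 3: J rot2 at col 1 lands with bottom-row=4; cleared 0 line(s) (total 0); column heights now [2 6 6 6 0], max=6
Drop 4: L rot2 at col 2 lands with bottom-row=6; cleared 0 line(s) (total 0); column heights now [2 6 8 8 8], max=8
Drop 5: S rot0 at col 0 lands with bottom-row=7; cleared 1 line(s) (total 1); column heights now [2 8 8 6 0], max=8
Test piece S rot3 at col 2 (width 2): heights before test = [2 8 8 6 0]; fits = False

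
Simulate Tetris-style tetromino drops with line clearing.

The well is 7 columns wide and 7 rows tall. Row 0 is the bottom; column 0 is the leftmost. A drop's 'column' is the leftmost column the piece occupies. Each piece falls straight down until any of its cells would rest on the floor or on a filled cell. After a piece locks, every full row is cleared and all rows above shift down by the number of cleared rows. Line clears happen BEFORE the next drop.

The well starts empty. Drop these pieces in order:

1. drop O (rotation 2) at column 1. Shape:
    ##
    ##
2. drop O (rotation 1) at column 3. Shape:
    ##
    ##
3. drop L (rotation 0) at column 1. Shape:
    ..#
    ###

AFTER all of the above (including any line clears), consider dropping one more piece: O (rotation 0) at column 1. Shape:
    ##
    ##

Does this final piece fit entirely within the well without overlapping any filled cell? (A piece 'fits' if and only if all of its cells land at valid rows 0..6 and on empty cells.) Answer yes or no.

Drop 1: O rot2 at col 1 lands with bottom-row=0; cleared 0 line(s) (total 0); column heights now [0 2 2 0 0 0 0], max=2
Drop 2: O rot1 at col 3 lands with bottom-row=0; cleared 0 line(s) (total 0); column heights now [0 2 2 2 2 0 0], max=2
Drop 3: L rot0 at col 1 lands with bottom-row=2; cleared 0 line(s) (total 0); column heights now [0 3 3 4 2 0 0], max=4
Test piece O rot0 at col 1 (width 2): heights before test = [0 3 3 4 2 0 0]; fits = True

Answer: yes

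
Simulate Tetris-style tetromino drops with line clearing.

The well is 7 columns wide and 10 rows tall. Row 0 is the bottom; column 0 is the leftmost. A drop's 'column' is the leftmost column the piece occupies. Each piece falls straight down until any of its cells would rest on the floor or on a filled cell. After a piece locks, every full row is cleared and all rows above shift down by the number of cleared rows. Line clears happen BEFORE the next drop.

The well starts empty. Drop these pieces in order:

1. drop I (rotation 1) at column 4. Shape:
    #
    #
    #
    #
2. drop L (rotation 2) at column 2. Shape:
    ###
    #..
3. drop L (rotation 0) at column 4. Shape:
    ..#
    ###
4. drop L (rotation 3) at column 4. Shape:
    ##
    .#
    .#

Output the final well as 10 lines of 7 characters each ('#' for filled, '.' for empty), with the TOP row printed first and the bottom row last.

Answer: .......
....##.
.....#.
.....##
....###
..###..
..#.#..
....#..
....#..
....#..

Derivation:
Drop 1: I rot1 at col 4 lands with bottom-row=0; cleared 0 line(s) (total 0); column heights now [0 0 0 0 4 0 0], max=4
Drop 2: L rot2 at col 2 lands with bottom-row=3; cleared 0 line(s) (total 0); column heights now [0 0 5 5 5 0 0], max=5
Drop 3: L rot0 at col 4 lands with bottom-row=5; cleared 0 line(s) (total 0); column heights now [0 0 5 5 6 6 7], max=7
Drop 4: L rot3 at col 4 lands with bottom-row=6; cleared 0 line(s) (total 0); column heights now [0 0 5 5 9 9 7], max=9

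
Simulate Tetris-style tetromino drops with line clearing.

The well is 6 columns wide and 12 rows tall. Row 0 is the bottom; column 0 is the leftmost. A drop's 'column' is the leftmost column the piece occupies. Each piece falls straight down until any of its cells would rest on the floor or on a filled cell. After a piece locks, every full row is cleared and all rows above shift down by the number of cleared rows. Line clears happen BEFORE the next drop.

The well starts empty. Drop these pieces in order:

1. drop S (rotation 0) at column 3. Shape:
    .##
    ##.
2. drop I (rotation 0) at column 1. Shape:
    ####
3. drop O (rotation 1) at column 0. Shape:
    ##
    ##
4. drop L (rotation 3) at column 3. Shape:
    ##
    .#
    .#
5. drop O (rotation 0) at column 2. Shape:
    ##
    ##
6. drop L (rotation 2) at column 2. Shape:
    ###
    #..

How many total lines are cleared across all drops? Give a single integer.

Drop 1: S rot0 at col 3 lands with bottom-row=0; cleared 0 line(s) (total 0); column heights now [0 0 0 1 2 2], max=2
Drop 2: I rot0 at col 1 lands with bottom-row=2; cleared 0 line(s) (total 0); column heights now [0 3 3 3 3 2], max=3
Drop 3: O rot1 at col 0 lands with bottom-row=3; cleared 0 line(s) (total 0); column heights now [5 5 3 3 3 2], max=5
Drop 4: L rot3 at col 3 lands with bottom-row=3; cleared 0 line(s) (total 0); column heights now [5 5 3 6 6 2], max=6
Drop 5: O rot0 at col 2 lands with bottom-row=6; cleared 0 line(s) (total 0); column heights now [5 5 8 8 6 2], max=8
Drop 6: L rot2 at col 2 lands with bottom-row=8; cleared 0 line(s) (total 0); column heights now [5 5 10 10 10 2], max=10

Answer: 0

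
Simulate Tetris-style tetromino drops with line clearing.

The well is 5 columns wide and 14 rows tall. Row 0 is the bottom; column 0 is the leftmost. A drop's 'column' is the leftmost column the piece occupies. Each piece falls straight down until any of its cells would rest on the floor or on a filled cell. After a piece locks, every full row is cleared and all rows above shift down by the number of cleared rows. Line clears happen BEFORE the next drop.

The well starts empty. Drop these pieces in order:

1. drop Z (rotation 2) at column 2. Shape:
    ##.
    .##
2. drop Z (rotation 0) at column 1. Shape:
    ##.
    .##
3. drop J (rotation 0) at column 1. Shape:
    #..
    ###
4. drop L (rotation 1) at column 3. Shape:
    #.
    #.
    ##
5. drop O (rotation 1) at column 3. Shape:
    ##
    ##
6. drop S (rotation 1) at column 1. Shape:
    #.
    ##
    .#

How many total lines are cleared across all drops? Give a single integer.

Answer: 0

Derivation:
Drop 1: Z rot2 at col 2 lands with bottom-row=0; cleared 0 line(s) (total 0); column heights now [0 0 2 2 1], max=2
Drop 2: Z rot0 at col 1 lands with bottom-row=2; cleared 0 line(s) (total 0); column heights now [0 4 4 3 1], max=4
Drop 3: J rot0 at col 1 lands with bottom-row=4; cleared 0 line(s) (total 0); column heights now [0 6 5 5 1], max=6
Drop 4: L rot1 at col 3 lands with bottom-row=5; cleared 0 line(s) (total 0); column heights now [0 6 5 8 6], max=8
Drop 5: O rot1 at col 3 lands with bottom-row=8; cleared 0 line(s) (total 0); column heights now [0 6 5 10 10], max=10
Drop 6: S rot1 at col 1 lands with bottom-row=5; cleared 0 line(s) (total 0); column heights now [0 8 7 10 10], max=10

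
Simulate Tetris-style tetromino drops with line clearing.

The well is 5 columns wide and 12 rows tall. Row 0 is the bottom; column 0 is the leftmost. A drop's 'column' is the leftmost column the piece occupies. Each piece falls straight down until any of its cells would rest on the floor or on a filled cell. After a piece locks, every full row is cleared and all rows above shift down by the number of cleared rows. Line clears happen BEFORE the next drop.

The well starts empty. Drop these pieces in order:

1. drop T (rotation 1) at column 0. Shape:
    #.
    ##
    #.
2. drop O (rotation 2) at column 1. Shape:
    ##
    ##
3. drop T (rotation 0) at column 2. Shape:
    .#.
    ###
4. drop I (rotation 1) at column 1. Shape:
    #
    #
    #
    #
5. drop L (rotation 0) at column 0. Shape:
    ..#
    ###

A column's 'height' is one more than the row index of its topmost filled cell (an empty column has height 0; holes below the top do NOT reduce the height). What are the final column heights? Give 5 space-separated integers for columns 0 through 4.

Drop 1: T rot1 at col 0 lands with bottom-row=0; cleared 0 line(s) (total 0); column heights now [3 2 0 0 0], max=3
Drop 2: O rot2 at col 1 lands with bottom-row=2; cleared 0 line(s) (total 0); column heights now [3 4 4 0 0], max=4
Drop 3: T rot0 at col 2 lands with bottom-row=4; cleared 0 line(s) (total 0); column heights now [3 4 5 6 5], max=6
Drop 4: I rot1 at col 1 lands with bottom-row=4; cleared 0 line(s) (total 0); column heights now [3 8 5 6 5], max=8
Drop 5: L rot0 at col 0 lands with bottom-row=8; cleared 0 line(s) (total 0); column heights now [9 9 10 6 5], max=10

Answer: 9 9 10 6 5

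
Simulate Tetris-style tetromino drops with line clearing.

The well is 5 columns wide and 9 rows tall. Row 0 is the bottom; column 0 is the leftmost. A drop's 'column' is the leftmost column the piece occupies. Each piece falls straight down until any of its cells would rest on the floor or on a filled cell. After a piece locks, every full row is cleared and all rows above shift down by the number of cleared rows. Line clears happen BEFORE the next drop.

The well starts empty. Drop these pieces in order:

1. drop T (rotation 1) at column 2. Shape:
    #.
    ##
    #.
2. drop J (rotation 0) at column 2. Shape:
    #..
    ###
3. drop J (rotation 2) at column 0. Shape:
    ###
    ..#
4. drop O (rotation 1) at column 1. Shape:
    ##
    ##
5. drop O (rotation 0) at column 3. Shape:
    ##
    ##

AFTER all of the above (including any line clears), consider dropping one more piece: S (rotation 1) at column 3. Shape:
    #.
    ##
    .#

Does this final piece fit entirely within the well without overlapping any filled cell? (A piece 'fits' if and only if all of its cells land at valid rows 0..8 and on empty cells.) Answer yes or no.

Answer: yes

Derivation:
Drop 1: T rot1 at col 2 lands with bottom-row=0; cleared 0 line(s) (total 0); column heights now [0 0 3 2 0], max=3
Drop 2: J rot0 at col 2 lands with bottom-row=3; cleared 0 line(s) (total 0); column heights now [0 0 5 4 4], max=5
Drop 3: J rot2 at col 0 lands with bottom-row=5; cleared 0 line(s) (total 0); column heights now [7 7 7 4 4], max=7
Drop 4: O rot1 at col 1 lands with bottom-row=7; cleared 0 line(s) (total 0); column heights now [7 9 9 4 4], max=9
Drop 5: O rot0 at col 3 lands with bottom-row=4; cleared 0 line(s) (total 0); column heights now [7 9 9 6 6], max=9
Test piece S rot1 at col 3 (width 2): heights before test = [7 9 9 6 6]; fits = True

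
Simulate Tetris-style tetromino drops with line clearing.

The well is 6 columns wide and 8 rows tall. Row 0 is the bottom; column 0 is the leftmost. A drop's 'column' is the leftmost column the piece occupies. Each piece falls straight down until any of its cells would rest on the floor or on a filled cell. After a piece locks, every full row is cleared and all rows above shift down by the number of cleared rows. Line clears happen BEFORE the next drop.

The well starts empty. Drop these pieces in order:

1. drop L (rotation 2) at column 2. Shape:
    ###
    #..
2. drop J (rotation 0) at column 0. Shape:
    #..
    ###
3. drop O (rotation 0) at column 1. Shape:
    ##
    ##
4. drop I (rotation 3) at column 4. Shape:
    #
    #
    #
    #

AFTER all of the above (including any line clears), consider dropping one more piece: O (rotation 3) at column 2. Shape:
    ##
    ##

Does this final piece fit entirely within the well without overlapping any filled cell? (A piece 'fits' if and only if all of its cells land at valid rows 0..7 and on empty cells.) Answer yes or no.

Answer: yes

Derivation:
Drop 1: L rot2 at col 2 lands with bottom-row=0; cleared 0 line(s) (total 0); column heights now [0 0 2 2 2 0], max=2
Drop 2: J rot0 at col 0 lands with bottom-row=2; cleared 0 line(s) (total 0); column heights now [4 3 3 2 2 0], max=4
Drop 3: O rot0 at col 1 lands with bottom-row=3; cleared 0 line(s) (total 0); column heights now [4 5 5 2 2 0], max=5
Drop 4: I rot3 at col 4 lands with bottom-row=2; cleared 0 line(s) (total 0); column heights now [4 5 5 2 6 0], max=6
Test piece O rot3 at col 2 (width 2): heights before test = [4 5 5 2 6 0]; fits = True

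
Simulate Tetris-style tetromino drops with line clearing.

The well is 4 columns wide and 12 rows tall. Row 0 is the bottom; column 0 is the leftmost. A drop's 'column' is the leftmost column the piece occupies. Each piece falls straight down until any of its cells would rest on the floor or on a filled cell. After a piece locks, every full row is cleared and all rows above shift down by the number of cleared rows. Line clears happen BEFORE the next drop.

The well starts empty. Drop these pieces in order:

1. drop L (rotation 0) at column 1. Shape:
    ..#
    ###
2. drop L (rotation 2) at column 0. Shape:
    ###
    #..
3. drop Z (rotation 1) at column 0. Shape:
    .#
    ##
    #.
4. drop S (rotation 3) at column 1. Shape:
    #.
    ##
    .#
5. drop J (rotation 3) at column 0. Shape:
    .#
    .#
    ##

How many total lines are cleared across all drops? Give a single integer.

Drop 1: L rot0 at col 1 lands with bottom-row=0; cleared 0 line(s) (total 0); column heights now [0 1 1 2], max=2
Drop 2: L rot2 at col 0 lands with bottom-row=0; cleared 2 line(s) (total 2); column heights now [0 0 0 0], max=0
Drop 3: Z rot1 at col 0 lands with bottom-row=0; cleared 0 line(s) (total 2); column heights now [2 3 0 0], max=3
Drop 4: S rot3 at col 1 lands with bottom-row=2; cleared 0 line(s) (total 2); column heights now [2 5 4 0], max=5
Drop 5: J rot3 at col 0 lands with bottom-row=5; cleared 0 line(s) (total 2); column heights now [6 8 4 0], max=8

Answer: 2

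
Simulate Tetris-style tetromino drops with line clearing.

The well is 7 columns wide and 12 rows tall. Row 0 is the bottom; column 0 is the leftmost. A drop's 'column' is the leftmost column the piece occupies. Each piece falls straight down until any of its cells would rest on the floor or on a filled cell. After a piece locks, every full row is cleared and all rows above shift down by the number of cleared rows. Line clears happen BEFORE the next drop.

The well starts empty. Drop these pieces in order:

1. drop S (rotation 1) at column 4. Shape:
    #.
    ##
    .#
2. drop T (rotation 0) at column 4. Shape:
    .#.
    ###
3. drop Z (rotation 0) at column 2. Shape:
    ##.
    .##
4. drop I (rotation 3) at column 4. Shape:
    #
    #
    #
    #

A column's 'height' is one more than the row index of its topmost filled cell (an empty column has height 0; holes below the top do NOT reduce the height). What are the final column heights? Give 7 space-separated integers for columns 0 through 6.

Answer: 0 0 6 6 9 5 4

Derivation:
Drop 1: S rot1 at col 4 lands with bottom-row=0; cleared 0 line(s) (total 0); column heights now [0 0 0 0 3 2 0], max=3
Drop 2: T rot0 at col 4 lands with bottom-row=3; cleared 0 line(s) (total 0); column heights now [0 0 0 0 4 5 4], max=5
Drop 3: Z rot0 at col 2 lands with bottom-row=4; cleared 0 line(s) (total 0); column heights now [0 0 6 6 5 5 4], max=6
Drop 4: I rot3 at col 4 lands with bottom-row=5; cleared 0 line(s) (total 0); column heights now [0 0 6 6 9 5 4], max=9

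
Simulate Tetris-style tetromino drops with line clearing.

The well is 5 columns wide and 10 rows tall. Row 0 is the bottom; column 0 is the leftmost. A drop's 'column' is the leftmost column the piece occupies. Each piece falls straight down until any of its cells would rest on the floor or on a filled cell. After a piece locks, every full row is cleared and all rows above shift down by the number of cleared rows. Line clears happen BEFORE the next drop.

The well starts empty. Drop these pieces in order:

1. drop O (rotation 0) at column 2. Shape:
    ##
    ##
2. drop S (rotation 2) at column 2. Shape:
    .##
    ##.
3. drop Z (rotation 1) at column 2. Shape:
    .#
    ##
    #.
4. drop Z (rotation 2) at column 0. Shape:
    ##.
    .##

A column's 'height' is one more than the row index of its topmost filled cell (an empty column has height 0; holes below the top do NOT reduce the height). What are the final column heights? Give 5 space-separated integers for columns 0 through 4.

Drop 1: O rot0 at col 2 lands with bottom-row=0; cleared 0 line(s) (total 0); column heights now [0 0 2 2 0], max=2
Drop 2: S rot2 at col 2 lands with bottom-row=2; cleared 0 line(s) (total 0); column heights now [0 0 3 4 4], max=4
Drop 3: Z rot1 at col 2 lands with bottom-row=3; cleared 0 line(s) (total 0); column heights now [0 0 5 6 4], max=6
Drop 4: Z rot2 at col 0 lands with bottom-row=5; cleared 0 line(s) (total 0); column heights now [7 7 6 6 4], max=7

Answer: 7 7 6 6 4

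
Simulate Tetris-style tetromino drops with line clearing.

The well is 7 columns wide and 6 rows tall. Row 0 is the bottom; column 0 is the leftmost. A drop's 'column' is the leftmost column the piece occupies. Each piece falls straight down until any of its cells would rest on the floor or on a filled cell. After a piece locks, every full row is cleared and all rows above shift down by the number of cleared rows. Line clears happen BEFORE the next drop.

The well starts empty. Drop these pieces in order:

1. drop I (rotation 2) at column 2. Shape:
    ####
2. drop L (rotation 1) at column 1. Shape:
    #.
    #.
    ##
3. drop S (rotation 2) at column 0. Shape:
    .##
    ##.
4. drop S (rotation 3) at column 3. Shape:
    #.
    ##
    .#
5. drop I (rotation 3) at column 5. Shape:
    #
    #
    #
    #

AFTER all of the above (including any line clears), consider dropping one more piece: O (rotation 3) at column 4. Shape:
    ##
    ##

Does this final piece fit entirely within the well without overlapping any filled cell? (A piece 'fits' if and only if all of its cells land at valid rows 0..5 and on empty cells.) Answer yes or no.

Answer: no

Derivation:
Drop 1: I rot2 at col 2 lands with bottom-row=0; cleared 0 line(s) (total 0); column heights now [0 0 1 1 1 1 0], max=1
Drop 2: L rot1 at col 1 lands with bottom-row=1; cleared 0 line(s) (total 0); column heights now [0 4 2 1 1 1 0], max=4
Drop 3: S rot2 at col 0 lands with bottom-row=4; cleared 0 line(s) (total 0); column heights now [5 6 6 1 1 1 0], max=6
Drop 4: S rot3 at col 3 lands with bottom-row=1; cleared 0 line(s) (total 0); column heights now [5 6 6 4 3 1 0], max=6
Drop 5: I rot3 at col 5 lands with bottom-row=1; cleared 0 line(s) (total 0); column heights now [5 6 6 4 3 5 0], max=6
Test piece O rot3 at col 4 (width 2): heights before test = [5 6 6 4 3 5 0]; fits = False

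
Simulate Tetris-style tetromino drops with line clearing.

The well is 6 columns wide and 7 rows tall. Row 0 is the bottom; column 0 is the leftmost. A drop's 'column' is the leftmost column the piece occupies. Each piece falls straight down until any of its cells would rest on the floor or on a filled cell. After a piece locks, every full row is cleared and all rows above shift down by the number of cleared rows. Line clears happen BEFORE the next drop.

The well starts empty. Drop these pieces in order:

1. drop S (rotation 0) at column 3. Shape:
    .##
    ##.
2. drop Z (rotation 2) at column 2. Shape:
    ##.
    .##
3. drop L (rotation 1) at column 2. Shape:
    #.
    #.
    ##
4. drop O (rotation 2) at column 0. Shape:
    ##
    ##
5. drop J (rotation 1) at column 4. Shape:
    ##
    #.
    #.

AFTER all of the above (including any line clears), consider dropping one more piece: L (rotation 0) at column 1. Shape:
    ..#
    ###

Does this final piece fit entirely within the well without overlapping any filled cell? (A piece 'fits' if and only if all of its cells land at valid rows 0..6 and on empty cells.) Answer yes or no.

Drop 1: S rot0 at col 3 lands with bottom-row=0; cleared 0 line(s) (total 0); column heights now [0 0 0 1 2 2], max=2
Drop 2: Z rot2 at col 2 lands with bottom-row=2; cleared 0 line(s) (total 0); column heights now [0 0 4 4 3 2], max=4
Drop 3: L rot1 at col 2 lands with bottom-row=4; cleared 0 line(s) (total 0); column heights now [0 0 7 5 3 2], max=7
Drop 4: O rot2 at col 0 lands with bottom-row=0; cleared 0 line(s) (total 0); column heights now [2 2 7 5 3 2], max=7
Drop 5: J rot1 at col 4 lands with bottom-row=3; cleared 0 line(s) (total 0); column heights now [2 2 7 5 6 6], max=7
Test piece L rot0 at col 1 (width 3): heights before test = [2 2 7 5 6 6]; fits = False

Answer: no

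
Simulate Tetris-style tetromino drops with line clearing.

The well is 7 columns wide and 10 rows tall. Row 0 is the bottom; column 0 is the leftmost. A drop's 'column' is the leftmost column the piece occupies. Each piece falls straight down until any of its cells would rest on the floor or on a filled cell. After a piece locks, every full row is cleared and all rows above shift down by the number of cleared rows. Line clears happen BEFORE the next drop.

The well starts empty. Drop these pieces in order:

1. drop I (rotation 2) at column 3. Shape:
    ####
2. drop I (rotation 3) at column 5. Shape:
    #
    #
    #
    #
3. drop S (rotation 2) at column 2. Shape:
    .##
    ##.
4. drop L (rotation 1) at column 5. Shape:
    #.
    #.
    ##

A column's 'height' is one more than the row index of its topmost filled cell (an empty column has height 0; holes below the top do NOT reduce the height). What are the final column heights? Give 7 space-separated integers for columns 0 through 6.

Drop 1: I rot2 at col 3 lands with bottom-row=0; cleared 0 line(s) (total 0); column heights now [0 0 0 1 1 1 1], max=1
Drop 2: I rot3 at col 5 lands with bottom-row=1; cleared 0 line(s) (total 0); column heights now [0 0 0 1 1 5 1], max=5
Drop 3: S rot2 at col 2 lands with bottom-row=1; cleared 0 line(s) (total 0); column heights now [0 0 2 3 3 5 1], max=5
Drop 4: L rot1 at col 5 lands with bottom-row=5; cleared 0 line(s) (total 0); column heights now [0 0 2 3 3 8 6], max=8

Answer: 0 0 2 3 3 8 6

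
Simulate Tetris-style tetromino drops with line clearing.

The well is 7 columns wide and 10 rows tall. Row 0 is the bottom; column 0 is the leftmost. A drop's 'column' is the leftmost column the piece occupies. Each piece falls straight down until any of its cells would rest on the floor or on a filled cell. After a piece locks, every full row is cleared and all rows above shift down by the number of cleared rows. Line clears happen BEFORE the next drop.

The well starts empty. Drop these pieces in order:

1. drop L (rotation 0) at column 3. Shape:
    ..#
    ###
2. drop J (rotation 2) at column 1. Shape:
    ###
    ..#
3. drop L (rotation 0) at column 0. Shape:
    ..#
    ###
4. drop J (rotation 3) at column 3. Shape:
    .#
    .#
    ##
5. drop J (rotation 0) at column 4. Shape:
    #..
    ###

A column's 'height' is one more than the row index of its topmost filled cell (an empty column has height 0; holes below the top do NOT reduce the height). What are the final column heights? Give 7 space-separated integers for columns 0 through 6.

Answer: 4 4 5 4 8 7 7

Derivation:
Drop 1: L rot0 at col 3 lands with bottom-row=0; cleared 0 line(s) (total 0); column heights now [0 0 0 1 1 2 0], max=2
Drop 2: J rot2 at col 1 lands with bottom-row=1; cleared 0 line(s) (total 0); column heights now [0 3 3 3 1 2 0], max=3
Drop 3: L rot0 at col 0 lands with bottom-row=3; cleared 0 line(s) (total 0); column heights now [4 4 5 3 1 2 0], max=5
Drop 4: J rot3 at col 3 lands with bottom-row=3; cleared 0 line(s) (total 0); column heights now [4 4 5 4 6 2 0], max=6
Drop 5: J rot0 at col 4 lands with bottom-row=6; cleared 0 line(s) (total 0); column heights now [4 4 5 4 8 7 7], max=8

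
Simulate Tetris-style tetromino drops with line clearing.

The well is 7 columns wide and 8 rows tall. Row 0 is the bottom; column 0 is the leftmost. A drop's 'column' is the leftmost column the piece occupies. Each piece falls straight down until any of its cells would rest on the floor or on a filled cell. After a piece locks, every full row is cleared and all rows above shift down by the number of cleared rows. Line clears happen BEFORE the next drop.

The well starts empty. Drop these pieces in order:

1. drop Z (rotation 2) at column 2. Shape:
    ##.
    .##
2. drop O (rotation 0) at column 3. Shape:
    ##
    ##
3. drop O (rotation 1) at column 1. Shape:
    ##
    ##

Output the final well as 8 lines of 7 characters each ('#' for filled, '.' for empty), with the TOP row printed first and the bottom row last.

Drop 1: Z rot2 at col 2 lands with bottom-row=0; cleared 0 line(s) (total 0); column heights now [0 0 2 2 1 0 0], max=2
Drop 2: O rot0 at col 3 lands with bottom-row=2; cleared 0 line(s) (total 0); column heights now [0 0 2 4 4 0 0], max=4
Drop 3: O rot1 at col 1 lands with bottom-row=2; cleared 0 line(s) (total 0); column heights now [0 4 4 4 4 0 0], max=4

Answer: .......
.......
.......
.......
.####..
.####..
..##...
...##..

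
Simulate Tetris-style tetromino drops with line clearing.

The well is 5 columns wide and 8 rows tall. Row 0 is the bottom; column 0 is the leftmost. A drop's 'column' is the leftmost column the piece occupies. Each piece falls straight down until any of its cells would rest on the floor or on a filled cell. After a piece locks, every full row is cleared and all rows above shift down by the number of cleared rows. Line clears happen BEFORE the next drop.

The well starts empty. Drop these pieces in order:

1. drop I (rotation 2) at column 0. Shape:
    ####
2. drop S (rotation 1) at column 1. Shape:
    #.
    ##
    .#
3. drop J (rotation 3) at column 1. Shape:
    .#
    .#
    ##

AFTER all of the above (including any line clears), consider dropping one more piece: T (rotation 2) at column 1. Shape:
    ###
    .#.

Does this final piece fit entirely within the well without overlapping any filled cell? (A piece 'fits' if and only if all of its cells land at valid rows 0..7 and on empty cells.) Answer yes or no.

Answer: no

Derivation:
Drop 1: I rot2 at col 0 lands with bottom-row=0; cleared 0 line(s) (total 0); column heights now [1 1 1 1 0], max=1
Drop 2: S rot1 at col 1 lands with bottom-row=1; cleared 0 line(s) (total 0); column heights now [1 4 3 1 0], max=4
Drop 3: J rot3 at col 1 lands with bottom-row=4; cleared 0 line(s) (total 0); column heights now [1 5 7 1 0], max=7
Test piece T rot2 at col 1 (width 3): heights before test = [1 5 7 1 0]; fits = False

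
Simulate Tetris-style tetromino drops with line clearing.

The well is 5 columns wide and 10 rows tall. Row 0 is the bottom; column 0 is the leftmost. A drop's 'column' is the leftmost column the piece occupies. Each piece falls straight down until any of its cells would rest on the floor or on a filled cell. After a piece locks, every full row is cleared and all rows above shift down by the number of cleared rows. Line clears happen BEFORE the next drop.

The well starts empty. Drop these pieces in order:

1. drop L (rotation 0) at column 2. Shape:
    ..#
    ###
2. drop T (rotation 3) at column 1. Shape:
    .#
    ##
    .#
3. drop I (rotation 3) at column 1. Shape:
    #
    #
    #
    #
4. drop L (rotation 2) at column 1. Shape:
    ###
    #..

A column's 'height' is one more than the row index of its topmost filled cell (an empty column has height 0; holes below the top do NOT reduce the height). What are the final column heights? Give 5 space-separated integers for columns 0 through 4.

Answer: 0 9 9 9 2

Derivation:
Drop 1: L rot0 at col 2 lands with bottom-row=0; cleared 0 line(s) (total 0); column heights now [0 0 1 1 2], max=2
Drop 2: T rot3 at col 1 lands with bottom-row=1; cleared 0 line(s) (total 0); column heights now [0 3 4 1 2], max=4
Drop 3: I rot3 at col 1 lands with bottom-row=3; cleared 0 line(s) (total 0); column heights now [0 7 4 1 2], max=7
Drop 4: L rot2 at col 1 lands with bottom-row=7; cleared 0 line(s) (total 0); column heights now [0 9 9 9 2], max=9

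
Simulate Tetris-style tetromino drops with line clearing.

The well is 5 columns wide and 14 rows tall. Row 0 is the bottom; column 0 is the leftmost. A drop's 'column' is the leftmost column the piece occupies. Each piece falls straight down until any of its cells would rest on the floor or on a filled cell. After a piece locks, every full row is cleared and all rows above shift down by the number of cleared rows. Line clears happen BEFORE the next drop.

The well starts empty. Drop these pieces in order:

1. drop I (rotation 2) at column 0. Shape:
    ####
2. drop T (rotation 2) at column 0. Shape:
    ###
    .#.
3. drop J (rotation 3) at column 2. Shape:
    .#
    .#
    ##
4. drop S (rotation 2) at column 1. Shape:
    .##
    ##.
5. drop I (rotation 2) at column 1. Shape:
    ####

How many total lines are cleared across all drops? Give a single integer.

Drop 1: I rot2 at col 0 lands with bottom-row=0; cleared 0 line(s) (total 0); column heights now [1 1 1 1 0], max=1
Drop 2: T rot2 at col 0 lands with bottom-row=1; cleared 0 line(s) (total 0); column heights now [3 3 3 1 0], max=3
Drop 3: J rot3 at col 2 lands with bottom-row=3; cleared 0 line(s) (total 0); column heights now [3 3 4 6 0], max=6
Drop 4: S rot2 at col 1 lands with bottom-row=5; cleared 0 line(s) (total 0); column heights now [3 6 7 7 0], max=7
Drop 5: I rot2 at col 1 lands with bottom-row=7; cleared 0 line(s) (total 0); column heights now [3 8 8 8 8], max=8

Answer: 0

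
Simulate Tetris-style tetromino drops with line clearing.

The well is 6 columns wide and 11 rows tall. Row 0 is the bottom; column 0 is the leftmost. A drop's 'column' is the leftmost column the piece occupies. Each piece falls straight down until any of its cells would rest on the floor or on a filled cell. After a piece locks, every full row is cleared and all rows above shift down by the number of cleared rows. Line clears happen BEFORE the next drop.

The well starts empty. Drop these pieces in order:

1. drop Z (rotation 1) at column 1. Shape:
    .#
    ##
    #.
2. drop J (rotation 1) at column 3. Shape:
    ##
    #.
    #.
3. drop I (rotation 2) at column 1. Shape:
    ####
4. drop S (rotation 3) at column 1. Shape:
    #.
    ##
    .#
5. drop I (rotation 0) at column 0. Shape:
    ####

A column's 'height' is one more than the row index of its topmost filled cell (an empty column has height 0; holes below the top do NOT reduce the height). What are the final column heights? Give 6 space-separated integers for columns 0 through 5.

Drop 1: Z rot1 at col 1 lands with bottom-row=0; cleared 0 line(s) (total 0); column heights now [0 2 3 0 0 0], max=3
Drop 2: J rot1 at col 3 lands with bottom-row=0; cleared 0 line(s) (total 0); column heights now [0 2 3 3 3 0], max=3
Drop 3: I rot2 at col 1 lands with bottom-row=3; cleared 0 line(s) (total 0); column heights now [0 4 4 4 4 0], max=4
Drop 4: S rot3 at col 1 lands with bottom-row=4; cleared 0 line(s) (total 0); column heights now [0 7 6 4 4 0], max=7
Drop 5: I rot0 at col 0 lands with bottom-row=7; cleared 0 line(s) (total 0); column heights now [8 8 8 8 4 0], max=8

Answer: 8 8 8 8 4 0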